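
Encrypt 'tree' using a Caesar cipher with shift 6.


Shift each letter by 6: t -> z, r -> x, e -> k, e -> k. Result: 'zxkk'.

zxkk


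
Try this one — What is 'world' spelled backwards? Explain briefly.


Reverse 'world' character by character: 'dlrow'.

dlrow


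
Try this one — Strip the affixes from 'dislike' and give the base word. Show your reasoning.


Remove prefix 'dis' from 'dislike' to get root 'like'.

like


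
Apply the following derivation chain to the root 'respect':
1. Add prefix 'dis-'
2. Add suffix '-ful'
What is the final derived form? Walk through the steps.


Step 1: Add prefix 'dis-' to 'respect' = 'disrespect'
Step 2: Add suffix '-ful' to 'disrespect' = 'disrespectful'

disrespectful


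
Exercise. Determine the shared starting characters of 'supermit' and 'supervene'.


Compare from the start: 5 characters match: 'super'. Mismatch at position 6: 'm' vs 'v'.

super


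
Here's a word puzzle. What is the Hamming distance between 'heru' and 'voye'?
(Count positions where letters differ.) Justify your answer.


Alignment:
Position 1: 'h' vs 'v' = DIFFER
Position 2: 'e' vs 'o' = DIFFER
Position 3: 'r' vs 'y' = DIFFER
Position 4: 'u' vs 'e' = DIFFER
Total differences: 4

4


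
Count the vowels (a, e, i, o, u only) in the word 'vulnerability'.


Vowels in 'vulnerability': u, e, a, i, i = 5 vowels.

5


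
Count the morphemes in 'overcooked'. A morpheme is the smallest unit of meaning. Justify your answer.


Decomposition: over- (prefix) + cook (root) + -ed (suffix) = 3 morpheme(s)

3 morphemes


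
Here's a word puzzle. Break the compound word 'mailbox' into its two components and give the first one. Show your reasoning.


Split 'mailbox' into 'mail' + 'box'. The first part is 'mail'.

mail


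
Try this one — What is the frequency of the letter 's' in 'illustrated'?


Letter 's' in 'illustrated': found at position(s) 5 = 1 occurrence(s).

1


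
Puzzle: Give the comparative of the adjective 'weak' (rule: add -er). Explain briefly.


Apply comparative formation (add -er): 'weak' -> 'weaker'.

weaker


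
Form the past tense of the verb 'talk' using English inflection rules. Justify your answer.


Apply rule: Add -ed. 'talk' becomes 'talked'.

talked


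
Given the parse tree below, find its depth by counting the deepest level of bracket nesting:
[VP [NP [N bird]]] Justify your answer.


Count bracket nesting levels:
'[' at pos 0: depth = 1
'[' at pos 4: depth = 2
'[' at pos 8: depth = 3
Maximum depth reached: 3

3


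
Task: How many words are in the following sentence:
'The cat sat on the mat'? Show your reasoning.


Split into words: The | cat | sat | on | the | mat = 6 words.

6


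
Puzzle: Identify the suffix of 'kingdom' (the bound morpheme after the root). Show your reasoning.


The word 'kingdom' = 'king' (root) + '-dom' (suffix). The suffix is '-dom'.

dom


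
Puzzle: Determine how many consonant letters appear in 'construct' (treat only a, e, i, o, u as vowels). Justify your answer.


Consonants in 'construct': c, n, s, t, r, c, t = 7 consonants.

7


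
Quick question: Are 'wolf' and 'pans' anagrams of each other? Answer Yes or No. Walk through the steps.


Sorted letters of 'wolf': 'flow'
Sorted letters of 'pans': 'anps'
They do not match.

No


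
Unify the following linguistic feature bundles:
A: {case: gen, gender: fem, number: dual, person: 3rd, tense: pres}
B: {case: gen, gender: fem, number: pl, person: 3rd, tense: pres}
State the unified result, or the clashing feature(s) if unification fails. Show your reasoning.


Compare features:
case: A=gen vs B=gen -> unified: gen
gender: A=fem vs B=fem -> unified: fem
number: A=dual vs B=pl -> CLASH
person: A=3rd vs B=3rd -> unified: 3rd
tense: A=pres vs B=pres -> unified: pres
Clash detected on feature 'number' (dual vs pl); unification fails.

CLASH on 'number' (dual vs pl)


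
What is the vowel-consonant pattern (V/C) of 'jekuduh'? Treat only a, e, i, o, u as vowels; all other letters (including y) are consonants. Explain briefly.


Letter mapping: j = C, e = V, k = C, u = V, d = C, u = V, h = C.

CVCVCVC


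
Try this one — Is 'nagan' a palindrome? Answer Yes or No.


Forward: 'nagan'
Reversed: 'nagan'
They are identical.

Yes


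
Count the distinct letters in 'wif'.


Unique letters in 'wif': {f, i, w} = 3 distinct letters.

3


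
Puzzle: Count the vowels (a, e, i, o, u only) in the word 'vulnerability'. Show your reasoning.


Vowels in 'vulnerability': u, e, a, i, i = 5 vowels.

5


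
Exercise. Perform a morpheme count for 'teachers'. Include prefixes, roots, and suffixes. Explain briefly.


Decomposition: teach (root) + -er (suffix) + -s (plural) = 3 morpheme(s)

3 morphemes


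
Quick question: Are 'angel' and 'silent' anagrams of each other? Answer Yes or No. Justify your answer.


Sorted letters of 'angel': 'aegln'
Sorted letters of 'silent': 'eilnst'
They do not match.

No


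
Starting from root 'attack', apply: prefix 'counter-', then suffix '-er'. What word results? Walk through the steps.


Step 1: Add prefix 'counter-' to 'attack' = 'counterattack'
Step 2: Add suffix '-er' to 'counterattack' = 'counterattacker'

counterattacker


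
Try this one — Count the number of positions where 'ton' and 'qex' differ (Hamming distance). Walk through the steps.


Alignment:
Position 1: 't' vs 'q' = DIFFER
Position 2: 'o' vs 'e' = DIFFER
Position 3: 'n' vs 'x' = DIFFER
Total differences: 3

3


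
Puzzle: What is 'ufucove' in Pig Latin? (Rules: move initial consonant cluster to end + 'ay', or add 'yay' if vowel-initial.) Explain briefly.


'ufucove' starts with a vowel, so add 'yay': 'ufucoveyay'.

ufucoveyay


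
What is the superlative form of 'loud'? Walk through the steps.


Apply superlative formation (add -est): 'loud' -> 'loudest'.

loudest


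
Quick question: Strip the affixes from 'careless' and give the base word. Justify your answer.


Remove suffix '-less' from 'careless' to get root 'care'.

care


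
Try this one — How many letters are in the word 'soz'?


Spell out 'soz' and number each letter: s(1), o(2), z(3). Total: 3 letters.

3


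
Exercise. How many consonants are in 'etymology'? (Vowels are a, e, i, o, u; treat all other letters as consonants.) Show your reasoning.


Consonants in 'etymology': t, y, m, l, g, y = 6 consonants.

6


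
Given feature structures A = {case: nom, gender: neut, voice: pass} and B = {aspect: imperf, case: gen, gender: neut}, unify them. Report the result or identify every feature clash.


Compare features:
aspect: A=_ vs B=imperf -> unified: imperf
case: A=nom vs B=gen -> CLASH
gender: A=neut vs B=neut -> unified: neut
voice: A=pass vs B=_ -> unified: pass
Clash detected on feature 'case' (nom vs gen); unification fails.

CLASH on 'case' (nom vs gen)


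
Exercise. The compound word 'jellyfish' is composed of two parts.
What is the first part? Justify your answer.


Split 'jellyfish' into 'jelly' + 'fish'. The first part is 'jelly'.

jelly


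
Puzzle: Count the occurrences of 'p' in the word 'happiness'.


Letter 'p' in 'happiness': found at position(s) 3, 4 = 2 occurrence(s).

2


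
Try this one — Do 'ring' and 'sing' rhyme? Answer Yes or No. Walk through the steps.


Rime (stressed vowel + following sounds) of 'ring': -ing = /ɪŋ/
Rime of 'sing': -ing = /ɪŋ/
/ɪŋ/ and /ɪŋ/ are the same ending sound, so the words rhyme.

Yes


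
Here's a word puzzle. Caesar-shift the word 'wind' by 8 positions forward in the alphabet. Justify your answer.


Shift each letter by 8: w -> e, i -> q, n -> v, d -> l. Result: 'eqvl'.

eqvl


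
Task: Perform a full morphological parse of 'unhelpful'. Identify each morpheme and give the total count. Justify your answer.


Step 1: Identify prefix: 'un' (meaning: not/reverse)
Step 2: Identify root: 'help'
Step 3: Identify suffix(es): 'ful'
Decomposition: un- (prefix: not/reverse) + help (root) + -ful (suffix: full of)
Total morphemes: 3

3 morphemes (un- (prefix: not/reverse) + help (root) + -ful (suffix: full of))


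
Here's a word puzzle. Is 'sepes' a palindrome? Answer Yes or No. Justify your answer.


Forward: 'sepes'
Reversed: 'sepes'
They are identical.

Yes


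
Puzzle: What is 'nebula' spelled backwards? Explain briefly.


Reverse 'nebula' character by character: 'aluben'.

aluben


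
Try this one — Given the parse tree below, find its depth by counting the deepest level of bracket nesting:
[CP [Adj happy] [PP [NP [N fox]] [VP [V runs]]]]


Count bracket nesting levels:
'[' at pos 0: depth = 1
'[' at pos 4: depth = 2
'[' at pos 16: depth = 2
'[' at pos 20: depth = 3
'[' at pos 24: depth = 4
'[' at pos 33: depth = 3
'[' at pos 37: depth = 4
Maximum depth reached: 4

4


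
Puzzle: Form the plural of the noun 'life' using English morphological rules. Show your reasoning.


Apply rule: Change -fe to -ves. 'life' becomes 'lives'.

lives


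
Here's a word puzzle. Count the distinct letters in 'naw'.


Unique letters in 'naw': {a, n, w} = 3 distinct letters.

3


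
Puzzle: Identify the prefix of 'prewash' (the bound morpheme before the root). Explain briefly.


The word 'prewash' = 'pre' (prefix) + 'wash' (root). The prefix is 'pre'.

pre


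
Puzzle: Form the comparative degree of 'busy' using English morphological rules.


Apply comparative formation (consonant + y: change y to i, add -er): 'busy' -> 'busier'.

busier


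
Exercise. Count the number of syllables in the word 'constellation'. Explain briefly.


Break 'constellation' into syllables: con-stel-la-tion -> con | stel | la | tion = 4 syllables

4 syllables


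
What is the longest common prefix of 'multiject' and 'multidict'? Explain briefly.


Compare from the start: 5 characters match: 'multi'. Mismatch at position 6: 'j' vs 'd'.

multi


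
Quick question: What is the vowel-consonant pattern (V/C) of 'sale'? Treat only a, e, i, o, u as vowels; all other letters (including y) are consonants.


Letter mapping: s = C, a = V, l = C, e = V.

CVCV


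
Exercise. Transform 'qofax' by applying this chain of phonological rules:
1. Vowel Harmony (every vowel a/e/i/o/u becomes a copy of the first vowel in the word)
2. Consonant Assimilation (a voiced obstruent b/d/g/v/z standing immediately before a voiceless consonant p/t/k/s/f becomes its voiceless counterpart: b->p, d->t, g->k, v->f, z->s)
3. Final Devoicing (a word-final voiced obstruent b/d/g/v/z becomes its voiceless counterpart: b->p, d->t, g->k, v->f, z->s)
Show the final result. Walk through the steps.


Starting form: 'qofax'
Rule 1: Vowel Harmony: all vowels become 'o' (matching first vowel). 'qofax' -> 'qofox'
Rule 2: Consonant Assimilation: no voiced obstruent (b/d/g/v/z) stands immediately before a voiceless consonant (p/t/k/s/f). No change.
Rule 3: Final Devoicing: final consonant 'x' is not one of the voiced obstruents b/d/g/v/z. No change.
Final form: 'qofox'

qofox


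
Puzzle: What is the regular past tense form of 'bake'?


Apply rule: Add -d (word ends in -e). 'bake' becomes 'baked'.

baked


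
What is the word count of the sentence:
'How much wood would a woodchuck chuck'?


Split into words: How | much | wood | would | a | woodchuck | chuck = 7 words.

7


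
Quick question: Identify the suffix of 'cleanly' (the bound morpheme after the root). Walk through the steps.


The word 'cleanly' = 'clean' (root) + '-ly' (suffix). The suffix is '-ly'.

ly


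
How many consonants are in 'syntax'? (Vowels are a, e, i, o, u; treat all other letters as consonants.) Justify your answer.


Consonants in 'syntax': s, y, n, t, x = 5 consonants.

5


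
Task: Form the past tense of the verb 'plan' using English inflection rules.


Apply rule: Double final consonant and add -ed. 'plan' becomes 'planned'.

planned


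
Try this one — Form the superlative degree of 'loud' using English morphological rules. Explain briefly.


Apply superlative formation (add -est): 'loud' -> 'loudest'.

loudest


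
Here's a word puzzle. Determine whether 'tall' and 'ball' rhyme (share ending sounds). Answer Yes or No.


Rime (stressed vowel + following sounds) of 'tall': -all = /ɔːl/
Rime of 'ball': -all = /ɔːl/
/ɔːl/ and /ɔːl/ are the same ending sound, so the words rhyme.

Yes


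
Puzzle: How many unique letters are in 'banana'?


Unique letters in 'banana': {a, b, n} = 3 distinct letters.

3


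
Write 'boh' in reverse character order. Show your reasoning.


Reverse 'boh' character by character: 'hob'.

hob


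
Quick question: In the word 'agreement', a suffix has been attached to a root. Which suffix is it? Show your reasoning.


The word 'agreement' = 'agree' (root) + '-ment' (suffix). The suffix is '-ment'.

ment


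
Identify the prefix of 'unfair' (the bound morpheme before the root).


The word 'unfair' = 'un' (prefix) + 'fair' (root). The prefix is 'un'.

un


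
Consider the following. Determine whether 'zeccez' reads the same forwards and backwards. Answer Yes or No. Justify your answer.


Forward: 'zeccez'
Reversed: 'zeccez'
They are identical.

Yes


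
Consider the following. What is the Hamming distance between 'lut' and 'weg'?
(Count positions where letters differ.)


Alignment:
Position 1: 'l' vs 'w' = DIFFER
Position 2: 'u' vs 'e' = DIFFER
Position 3: 't' vs 'g' = DIFFER
Total differences: 3

3


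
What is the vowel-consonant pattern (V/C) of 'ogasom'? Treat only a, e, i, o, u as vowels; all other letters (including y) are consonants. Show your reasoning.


Letter mapping: o = V, g = C, a = V, s = C, o = V, m = C.

VCVCVC


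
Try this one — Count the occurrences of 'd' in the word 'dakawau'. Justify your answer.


Letter 'd' in 'dakawau': found at position(s) 1 = 1 occurrence(s).

1


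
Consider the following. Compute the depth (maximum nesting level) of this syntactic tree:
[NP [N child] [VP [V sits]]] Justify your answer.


Count bracket nesting levels:
'[' at pos 0: depth = 1
'[' at pos 4: depth = 2
'[' at pos 14: depth = 2
'[' at pos 18: depth = 3
Maximum depth reached: 3

3


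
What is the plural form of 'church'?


Apply rule: Add -es (sibilant/fricative ending). 'church' becomes 'churches'.

churches


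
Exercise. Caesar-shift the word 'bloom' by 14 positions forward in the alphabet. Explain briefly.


Shift each letter by 14: b -> p, l -> z, o -> c, o -> c, m -> a. Result: 'pzcca'.

pzcca


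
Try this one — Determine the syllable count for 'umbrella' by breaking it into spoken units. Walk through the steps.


Break 'umbrella' into syllables: um-brel-la -> um | brel | la = 3 syllables

3 syllables


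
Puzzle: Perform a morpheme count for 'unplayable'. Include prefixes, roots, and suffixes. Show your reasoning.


Decomposition: un- (prefix) + play (root) + -able (suffix) = 3 morpheme(s)

3 morphemes


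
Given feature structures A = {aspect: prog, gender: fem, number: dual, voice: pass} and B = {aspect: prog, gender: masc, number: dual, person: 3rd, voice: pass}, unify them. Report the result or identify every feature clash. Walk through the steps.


Compare features:
aspect: A=prog vs B=prog -> unified: prog
gender: A=fem vs B=masc -> CLASH
number: A=dual vs B=dual -> unified: dual
person: A=_ vs B=3rd -> unified: 3rd
voice: A=pass vs B=pass -> unified: pass
Clash detected on feature 'gender' (fem vs masc); unification fails.

CLASH on 'gender' (fem vs masc)


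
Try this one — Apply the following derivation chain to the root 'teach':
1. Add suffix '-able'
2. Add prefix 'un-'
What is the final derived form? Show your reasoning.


Step 1: Add suffix '-able' to 'teach' = 'teachable'
Step 2: Add prefix 'un-' to 'teachable' = 'unteachable'

unteachable


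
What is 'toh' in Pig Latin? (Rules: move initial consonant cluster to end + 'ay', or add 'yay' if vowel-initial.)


'toh': move consonant cluster 't' to end and add 'ay': 'ohtay'.

ohtay


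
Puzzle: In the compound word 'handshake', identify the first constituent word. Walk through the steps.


Split 'handshake' into 'hand' + 'shake'. The first part is 'hand'.

hand


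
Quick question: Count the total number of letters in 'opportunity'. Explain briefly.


Spell out 'opportunity' and number each letter: o(1), p(2), p(3), o(4), r(5), t(6), u(7), n(8), i(9), t(10), y(11). Total: 11 letters.

11


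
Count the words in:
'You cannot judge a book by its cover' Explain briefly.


Split into words: You | cannot | judge | a | book | by | its | cover = 8 words.

8


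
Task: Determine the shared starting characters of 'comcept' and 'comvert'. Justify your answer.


Compare from the start: 3 characters match: 'com'. Mismatch at position 4: 'c' vs 'v'.

com


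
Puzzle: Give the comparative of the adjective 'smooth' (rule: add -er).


Apply comparative formation (add -er): 'smooth' -> 'smoother'.

smoother


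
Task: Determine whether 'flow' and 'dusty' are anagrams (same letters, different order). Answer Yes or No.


Sorted letters of 'flow': 'flow'
Sorted letters of 'dusty': 'dstuy'
They do not match.

No


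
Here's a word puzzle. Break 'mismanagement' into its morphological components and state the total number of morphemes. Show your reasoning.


Step 1: Identify prefix: 'mis' (meaning: wrongly)
Step 2: Identify root: 'manage'
Step 3: Identify suffix(es): 'ment'
Decomposition: mis- (prefix: wrongly) + manage (root) + -ment (suffix: action/result)
Total morphemes: 3

3 morphemes (mis- (prefix: wrongly) + manage (root) + -ment (suffix: action/result))


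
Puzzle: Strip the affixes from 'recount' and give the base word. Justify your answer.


Remove prefix 're' from 'recount' to get root 'count'.

count


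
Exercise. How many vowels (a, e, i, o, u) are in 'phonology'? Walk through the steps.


Vowels in 'phonology': o, o, o = 3 vowels.

3


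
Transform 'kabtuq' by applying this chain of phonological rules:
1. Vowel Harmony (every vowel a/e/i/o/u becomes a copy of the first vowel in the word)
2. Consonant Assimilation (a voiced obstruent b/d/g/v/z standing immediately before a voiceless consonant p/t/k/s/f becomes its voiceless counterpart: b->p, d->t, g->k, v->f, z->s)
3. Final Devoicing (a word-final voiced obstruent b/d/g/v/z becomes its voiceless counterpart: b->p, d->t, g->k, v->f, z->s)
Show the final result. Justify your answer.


Starting form: 'kabtuq'
Rule 1: Vowel Harmony: all vowels become 'a' (matching first vowel). 'kabtuq' -> 'kabtaq'
Rule 2: Consonant Assimilation: voiced obstruent before voiceless consonant becomes voiceless ('bt' -> 'pt'). 'kabtaq' -> 'kaptaq'
Rule 3: Final Devoicing: final consonant 'q' is not one of the voiced obstruents b/d/g/v/z. No change.
Final form: 'kaptaq'

kaptaq


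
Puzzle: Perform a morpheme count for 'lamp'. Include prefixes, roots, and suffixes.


Decomposition: lamp (free morpheme) = 1 morpheme(s)

1 morphemes


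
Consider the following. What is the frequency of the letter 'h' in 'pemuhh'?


Letter 'h' in 'pemuhh': found at position(s) 5, 6 = 2 occurrence(s).

2


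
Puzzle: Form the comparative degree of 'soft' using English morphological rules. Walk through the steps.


Apply comparative formation (add -er): 'soft' -> 'softer'.

softer


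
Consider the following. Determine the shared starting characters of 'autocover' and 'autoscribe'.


Compare from the start: 4 characters match: 'auto'. Mismatch at position 5: 'c' vs 's'.

auto


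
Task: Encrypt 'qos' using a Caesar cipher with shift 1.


Shift each letter by 1: q -> r, o -> p, s -> t. Result: 'rpt'.

rpt


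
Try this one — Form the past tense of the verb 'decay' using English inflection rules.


Apply rule: Add -ed. 'decay' becomes 'decayed'.

decayed


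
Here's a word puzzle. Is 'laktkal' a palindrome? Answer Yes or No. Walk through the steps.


Forward: 'laktkal'
Reversed: 'laktkal'
They are identical.

Yes


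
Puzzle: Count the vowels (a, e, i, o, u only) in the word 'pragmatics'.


Vowels in 'pragmatics': a, a, i = 3 vowels.

3


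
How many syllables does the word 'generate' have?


Break 'generate' into syllables: gen-er-ate -> gen | er | ate = 3 syllables

3 syllables


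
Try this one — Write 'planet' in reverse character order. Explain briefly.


Reverse 'planet' character by character: 'tenalp'.

tenalp


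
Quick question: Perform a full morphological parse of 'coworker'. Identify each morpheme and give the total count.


Step 1: Identify prefix: 'co' (meaning: together)
Step 2: Identify root: 'work'
Step 3: Identify suffix(es): 'er'
Decomposition: co- (prefix: together) + work (root) + -er (suffix: one who)
Total morphemes: 3

3 morphemes (co- (prefix: together) + work (root) + -er (suffix: one who))


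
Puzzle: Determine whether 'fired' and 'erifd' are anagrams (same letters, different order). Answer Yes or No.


Sorted letters of 'fired': 'defir'
Sorted letters of 'erifd': 'defir'
They match.

Yes


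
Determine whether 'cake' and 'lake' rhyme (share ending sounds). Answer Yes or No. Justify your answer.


Rime (stressed vowel + following sounds) of 'cake': -ake = /eɪk/
Rime of 'lake': -ake = /eɪk/
/eɪk/ and /eɪk/ are the same ending sound, so the words rhyme.

Yes


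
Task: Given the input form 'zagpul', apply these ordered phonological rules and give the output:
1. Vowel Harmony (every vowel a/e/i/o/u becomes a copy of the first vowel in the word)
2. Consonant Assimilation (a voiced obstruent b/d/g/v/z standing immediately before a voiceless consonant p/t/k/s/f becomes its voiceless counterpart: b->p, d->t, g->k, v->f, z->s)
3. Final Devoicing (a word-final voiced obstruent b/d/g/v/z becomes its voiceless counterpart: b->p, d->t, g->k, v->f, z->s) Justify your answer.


Starting form: 'zagpul'
Rule 1: Vowel Harmony: all vowels become 'a' (matching first vowel). 'zagpul' -> 'zagpal'
Rule 2: Consonant Assimilation: voiced obstruent before voiceless consonant becomes voiceless ('gp' -> 'kp'). 'zagpal' -> 'zakpal'
Rule 3: Final Devoicing: final consonant 'l' is not one of the voiced obstruents b/d/g/v/z. No change.
Final form: 'zakpal'

zakpal


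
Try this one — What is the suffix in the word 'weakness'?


The word 'weakness' = 'weak' (root) + '-ness' (suffix). The suffix is '-ness'.

ness


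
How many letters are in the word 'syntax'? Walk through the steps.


Spell out 'syntax' and number each letter: s(1), y(2), n(3), t(4), a(5), x(6). Total: 6 letters.

6


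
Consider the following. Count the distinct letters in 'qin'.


Unique letters in 'qin': {i, n, q} = 3 distinct letters.

3


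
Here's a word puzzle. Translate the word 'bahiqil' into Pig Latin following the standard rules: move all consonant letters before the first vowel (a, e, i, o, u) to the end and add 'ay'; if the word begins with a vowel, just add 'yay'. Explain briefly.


'bahiqil': move consonant cluster 'b' to end and add 'ay': 'ahiqilbay'.

ahiqilbay


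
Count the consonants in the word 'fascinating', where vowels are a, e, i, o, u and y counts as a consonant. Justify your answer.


Consonants in 'fascinating': f, s, c, n, t, n, g = 7 consonants.

7


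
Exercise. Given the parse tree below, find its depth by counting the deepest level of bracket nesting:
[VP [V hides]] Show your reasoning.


Count bracket nesting levels:
'[' at pos 0: depth = 1
'[' at pos 4: depth = 2
Maximum depth reached: 2

2


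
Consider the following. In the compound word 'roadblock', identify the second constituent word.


Split 'roadblock' into 'road' + 'block'. The second part is 'block'.

block


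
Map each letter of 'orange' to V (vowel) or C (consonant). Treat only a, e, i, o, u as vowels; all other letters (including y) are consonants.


Letter mapping: o = V, r = C, a = V, n = C, g = C, e = V.

VCVCCV


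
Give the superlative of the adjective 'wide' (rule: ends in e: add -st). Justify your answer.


Apply superlative formation (ends in e: add -st): 'wide' -> 'widest'.

widest


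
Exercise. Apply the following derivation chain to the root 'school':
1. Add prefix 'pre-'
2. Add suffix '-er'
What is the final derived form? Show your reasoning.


Step 1: Add prefix 'pre-' to 'school' = 'preschool'
Step 2: Add suffix '-er' to 'preschool' = 'preschooler'

preschooler


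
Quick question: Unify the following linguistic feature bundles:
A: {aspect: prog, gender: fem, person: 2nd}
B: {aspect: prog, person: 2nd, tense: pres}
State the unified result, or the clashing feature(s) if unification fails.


Compare features:
aspect: A=prog vs B=prog -> unified: prog
gender: A=fem vs B=_ -> unified: fem
person: A=2nd vs B=2nd -> unified: 2nd
tense: A=_ vs B=pres -> unified: pres
No clashes found.

Unified: {aspect: prog, gender: fem, person: 2nd, tense: pres}


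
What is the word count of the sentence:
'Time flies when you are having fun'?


Split into words: Time | flies | when | you | are | having | fun = 7 words.

7


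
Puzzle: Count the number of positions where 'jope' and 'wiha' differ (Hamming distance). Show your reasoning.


Alignment:
Position 1: 'j' vs 'w' = DIFFER
Position 2: 'o' vs 'i' = DIFFER
Position 3: 'p' vs 'h' = DIFFER
Position 4: 'e' vs 'a' = DIFFER
Total differences: 4

4


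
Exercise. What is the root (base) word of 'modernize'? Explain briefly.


Remove suffix '-ize' from 'modernize' to get root 'modern'.

modern


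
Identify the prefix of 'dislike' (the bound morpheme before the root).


The word 'dislike' = 'dis' (prefix) + 'like' (root). The prefix is 'dis'.

dis


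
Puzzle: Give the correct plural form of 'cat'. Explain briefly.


Apply rule: Add -s. 'cat' becomes 'cats'.

cats


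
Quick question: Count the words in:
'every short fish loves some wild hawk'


Split into words: every | short | fish | loves | some | wild | hawk = 7 words.

7


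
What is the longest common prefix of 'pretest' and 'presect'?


Compare from the start: 3 characters match: 'pre'. Mismatch at position 4: 't' vs 's'.

pre


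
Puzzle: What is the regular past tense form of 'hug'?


Apply rule: Double final consonant and add -ed. 'hug' becomes 'hugged'.

hugged


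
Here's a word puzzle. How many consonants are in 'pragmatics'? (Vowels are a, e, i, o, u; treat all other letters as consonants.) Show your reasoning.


Consonants in 'pragmatics': p, r, g, m, t, c, s = 7 consonants.

7


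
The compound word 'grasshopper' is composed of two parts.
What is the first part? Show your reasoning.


Split 'grasshopper' into 'grass' + 'hopper'. The first part is 'grass'.

grass


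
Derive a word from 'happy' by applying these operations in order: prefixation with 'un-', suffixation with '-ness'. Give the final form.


Step 1: Add prefix 'un-' to 'happy' = 'unhappy'
Step 2: Add suffix '-ness' to 'unhappy' = 'unhappiness'

unhappiness


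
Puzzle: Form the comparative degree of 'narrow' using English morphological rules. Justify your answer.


Apply comparative formation (add -er): 'narrow' -> 'narrower'.

narrower


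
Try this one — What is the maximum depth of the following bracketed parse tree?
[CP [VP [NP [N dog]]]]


Count bracket nesting levels:
'[' at pos 0: depth = 1
'[' at pos 4: depth = 2
'[' at pos 8: depth = 3
'[' at pos 12: depth = 4
Maximum depth reached: 4

4


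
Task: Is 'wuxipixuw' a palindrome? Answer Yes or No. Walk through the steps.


Forward: 'wuxipixuw'
Reversed: 'wuxipixuw'
They are identical.

Yes


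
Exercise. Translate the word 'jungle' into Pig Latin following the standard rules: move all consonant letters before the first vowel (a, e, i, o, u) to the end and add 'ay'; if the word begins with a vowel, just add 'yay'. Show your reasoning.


'jungle': move consonant cluster 'j' to end and add 'ay': 'unglejay'.

unglejay


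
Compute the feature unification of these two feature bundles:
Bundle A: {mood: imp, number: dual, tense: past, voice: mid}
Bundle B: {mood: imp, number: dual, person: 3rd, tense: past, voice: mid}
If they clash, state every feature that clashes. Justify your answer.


Compare features:
mood: A=imp vs B=imp -> unified: imp
number: A=dual vs B=dual -> unified: dual
person: A=_ vs B=3rd -> unified: 3rd
tense: A=past vs B=past -> unified: past
voice: A=mid vs B=mid -> unified: mid
No clashes found.

Unified: {mood: imp, number: dual, person: 3rd, tense: past, voice: mid}


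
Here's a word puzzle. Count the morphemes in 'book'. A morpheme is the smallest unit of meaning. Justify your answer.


Decomposition: book (free morpheme) = 1 morpheme(s)

1 morphemes


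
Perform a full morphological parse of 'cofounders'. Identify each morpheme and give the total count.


Step 1: Identify prefix: 'co' (meaning: together)
Step 2: Identify root: 'found'
Step 3: Identify suffix(es): 'er, s'
Decomposition: co- (prefix: together) + found (root) + -er (suffix: one who) + -s (plural)
Total morphemes: 4

4 morphemes (co- (prefix: together) + found (root) + -er (suffix: one who) + -s (plural))


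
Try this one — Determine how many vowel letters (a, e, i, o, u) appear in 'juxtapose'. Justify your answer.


Vowels in 'juxtapose': u, a, o, e = 4 vowels.

4


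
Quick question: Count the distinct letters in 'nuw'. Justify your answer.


Unique letters in 'nuw': {n, u, w} = 3 distinct letters.

3


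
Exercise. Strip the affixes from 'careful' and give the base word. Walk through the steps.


Remove suffix '-ful' from 'careful' to get root 'care'.

care


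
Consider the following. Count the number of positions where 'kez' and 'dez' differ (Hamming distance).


Alignment:
Position 1: 'k' vs 'd' = DIFFER
Position 2: 'e' vs 'e' = match
Position 3: 'z' vs 'z' = match
Total differences: 1

1


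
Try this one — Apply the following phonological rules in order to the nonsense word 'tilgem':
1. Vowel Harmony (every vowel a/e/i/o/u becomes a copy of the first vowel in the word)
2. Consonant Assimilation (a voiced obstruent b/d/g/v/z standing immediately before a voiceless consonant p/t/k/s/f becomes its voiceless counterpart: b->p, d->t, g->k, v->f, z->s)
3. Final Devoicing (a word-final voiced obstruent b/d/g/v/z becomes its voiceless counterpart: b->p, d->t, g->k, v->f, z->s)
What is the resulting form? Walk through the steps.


Starting form: 'tilgem'
Rule 1: Vowel Harmony: all vowels become 'i' (matching first vowel). 'tilgem' -> 'tilgim'
Rule 2: Consonant Assimilation: no voiced obstruent (b/d/g/v/z) stands immediately before a voiceless consonant (p/t/k/s/f). No change.
Rule 3: Final Devoicing: final consonant 'm' is not one of the voiced obstruents b/d/g/v/z. No change.
Final form: 'tilgim'

tilgim


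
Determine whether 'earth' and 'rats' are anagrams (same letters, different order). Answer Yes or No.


Sorted letters of 'earth': 'aehrt'
Sorted letters of 'rats': 'arst'
They do not match.

No


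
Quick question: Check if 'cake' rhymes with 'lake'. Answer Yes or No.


Rime (stressed vowel + following sounds) of 'cake': -ake = /eɪk/
Rime of 'lake': -ake = /eɪk/
/eɪk/ and /eɪk/ are the same ending sound, so the words rhyme.

Yes


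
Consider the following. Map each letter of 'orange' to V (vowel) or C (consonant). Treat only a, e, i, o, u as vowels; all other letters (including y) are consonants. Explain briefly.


Letter mapping: o = V, r = C, a = V, n = C, g = C, e = V.

VCVCCV


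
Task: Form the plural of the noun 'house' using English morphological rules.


Apply rule: Add -s. 'house' becomes 'houses'.

houses


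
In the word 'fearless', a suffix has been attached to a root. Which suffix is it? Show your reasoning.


The word 'fearless' = 'fear' (root) + '-less' (suffix). The suffix is '-less'.

less


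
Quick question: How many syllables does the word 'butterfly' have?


Break 'butterfly' into syllables: but-ter-fly -> but | ter | fly = 3 syllables

3 syllables


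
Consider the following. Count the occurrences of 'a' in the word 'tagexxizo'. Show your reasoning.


Letter 'a' in 'tagexxizo': found at position(s) 2 = 1 occurrence(s).

1


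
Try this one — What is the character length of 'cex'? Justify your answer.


Spell out 'cex' and number each letter: c(1), e(2), x(3). Total: 3 letters.

3


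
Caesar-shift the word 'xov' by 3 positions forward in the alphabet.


Shift each letter by 3: x -> a, o -> r, v -> y. Result: 'ary'.

ary


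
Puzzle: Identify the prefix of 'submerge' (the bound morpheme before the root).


The word 'submerge' = 'sub' (prefix) + 'merge' (root). The prefix is 'sub'.

sub


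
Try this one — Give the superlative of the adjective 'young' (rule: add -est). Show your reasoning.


Apply superlative formation (add -est): 'young' -> 'youngest'.

youngest


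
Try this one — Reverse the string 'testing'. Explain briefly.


Reverse 'testing' character by character: 'gnitset'.

gnitset


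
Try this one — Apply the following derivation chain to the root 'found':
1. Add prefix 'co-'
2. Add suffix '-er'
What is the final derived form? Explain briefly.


Step 1: Add prefix 'co-' to 'found' = 'cofound'
Step 2: Add suffix '-er' to 'cofound' = 'cofounder'

cofounder


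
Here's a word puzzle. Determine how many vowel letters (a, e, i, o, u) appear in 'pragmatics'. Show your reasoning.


Vowels in 'pragmatics': a, a, i = 3 vowels.

3


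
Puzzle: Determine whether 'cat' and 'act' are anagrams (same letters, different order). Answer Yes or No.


Sorted letters of 'cat': 'act'
Sorted letters of 'act': 'act'
They match.

Yes


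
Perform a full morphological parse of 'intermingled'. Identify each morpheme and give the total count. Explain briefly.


Step 1: Identify prefix: 'inter' (meaning: between)
Step 2: Identify root: 'mingle'
Step 3: Identify suffix(es): 'ed'
Decomposition: inter- (prefix: between) + mingle (root) + -ed (suffix: past)
Total morphemes: 3

3 morphemes (inter- (prefix: between) + mingle (root) + -ed (suffix: past))


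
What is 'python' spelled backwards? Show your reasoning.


Reverse 'python' character by character: 'nohtyp'.

nohtyp


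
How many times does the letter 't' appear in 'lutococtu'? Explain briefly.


Letter 't' in 'lutococtu': found at position(s) 3, 8 = 2 occurrence(s).

2


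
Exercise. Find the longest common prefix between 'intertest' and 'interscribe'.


Compare from the start: 5 characters match: 'inter'. Mismatch at position 6: 't' vs 's'.

inter


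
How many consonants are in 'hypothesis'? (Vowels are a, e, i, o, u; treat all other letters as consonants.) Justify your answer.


Consonants in 'hypothesis': h, y, p, t, h, s, s = 7 consonants.

7


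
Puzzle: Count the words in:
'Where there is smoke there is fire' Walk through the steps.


Split into words: Where | there | is | smoke | there | is | fire = 7 words.

7


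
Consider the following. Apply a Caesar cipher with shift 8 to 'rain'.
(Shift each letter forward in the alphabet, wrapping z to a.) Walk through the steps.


Shift each letter by 8: r -> z, a -> i, i -> q, n -> v. Result: 'ziqv'.

ziqv


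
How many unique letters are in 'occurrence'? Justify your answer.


Unique letters in 'occurrence': {c, e, n, o, r, u} = 6 distinct letters.

6


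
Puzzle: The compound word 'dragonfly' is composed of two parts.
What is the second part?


Split 'dragonfly' into 'dragon' + 'fly'. The second part is 'fly'.

fly


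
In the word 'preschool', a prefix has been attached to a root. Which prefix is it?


The word 'preschool' = 'pre' (prefix) + 'school' (root). The prefix is 'pre'.

pre


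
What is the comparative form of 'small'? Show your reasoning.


Apply comparative formation (add -er): 'small' -> 'smaller'.

smaller


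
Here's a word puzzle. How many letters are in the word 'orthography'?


Spell out 'orthography' and number each letter: o(1), r(2), t(3), h(4), o(5), g(6), r(7), a(8), p(9), h(10), y(11). Total: 11 letters.

11


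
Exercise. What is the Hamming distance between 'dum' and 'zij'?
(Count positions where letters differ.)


Alignment:
Position 1: 'd' vs 'z' = DIFFER
Position 2: 'u' vs 'i' = DIFFER
Position 3: 'm' vs 'j' = DIFFER
Total differences: 3

3


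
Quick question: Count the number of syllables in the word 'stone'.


Break 'stone' into syllables: stone -> stone = 1 syllable

1 syllable


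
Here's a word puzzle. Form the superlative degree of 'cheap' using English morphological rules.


Apply superlative formation (add -est): 'cheap' -> 'cheapest'.

cheapest


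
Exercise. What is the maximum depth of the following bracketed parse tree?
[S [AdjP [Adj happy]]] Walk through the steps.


Count bracket nesting levels:
'[' at pos 0: depth = 1
'[' at pos 3: depth = 2
'[' at pos 9: depth = 3
Maximum depth reached: 3

3


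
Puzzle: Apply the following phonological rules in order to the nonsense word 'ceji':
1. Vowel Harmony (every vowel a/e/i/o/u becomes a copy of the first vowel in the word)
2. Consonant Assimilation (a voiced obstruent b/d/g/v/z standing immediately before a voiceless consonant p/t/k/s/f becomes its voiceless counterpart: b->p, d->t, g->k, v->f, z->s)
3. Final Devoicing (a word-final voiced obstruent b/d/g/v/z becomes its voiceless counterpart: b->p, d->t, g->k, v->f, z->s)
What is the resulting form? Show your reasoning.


Starting form: 'ceji'
Rule 1: Vowel Harmony: all vowels become 'e' (matching first vowel). 'ceji' -> 'ceje'
Rule 2: Consonant Assimilation: no voiced obstruent (b/d/g/v/z) stands immediately before a voiceless consonant (p/t/k/s/f). No change.
Rule 3: Final Devoicing: the word ends in the vowel 'e', not a consonant. No change.
Final form: 'ceje'

ceje


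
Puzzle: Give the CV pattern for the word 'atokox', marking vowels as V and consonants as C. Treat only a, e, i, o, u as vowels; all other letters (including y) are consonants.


Letter mapping: a = V, t = C, o = V, k = C, o = V, x = C.

VCVCVC


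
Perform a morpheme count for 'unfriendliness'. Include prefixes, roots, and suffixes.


Decomposition: un- (prefix) + friend (root) + -ly (suffix) + -ness (suffix) = 4 morpheme(s)

4 morphemes


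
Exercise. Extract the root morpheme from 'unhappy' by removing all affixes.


Remove prefix 'un' from 'unhappy' to get root 'happy'.

happy


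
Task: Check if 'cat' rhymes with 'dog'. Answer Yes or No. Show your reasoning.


Rime (stressed vowel + following sounds) of 'cat': -at = /æt/
Rime of 'dog': -og = /ɒg/
/æt/ and /ɒg/ are different ending sounds, so the words do not rhyme.

No


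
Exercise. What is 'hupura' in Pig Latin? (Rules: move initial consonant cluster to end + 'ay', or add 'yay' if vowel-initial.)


'hupura': move consonant cluster 'h' to end and add 'ay': 'upurahay'.

upurahay


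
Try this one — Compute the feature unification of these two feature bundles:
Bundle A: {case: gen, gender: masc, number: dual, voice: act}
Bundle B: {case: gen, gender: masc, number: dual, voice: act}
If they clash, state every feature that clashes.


Compare features:
case: A=gen vs B=gen -> unified: gen
gender: A=masc vs B=masc -> unified: masc
number: A=dual vs B=dual -> unified: dual
voice: A=act vs B=act -> unified: act
No clashes found.

Unified: {case: gen, gender: masc, number: dual, voice: act}


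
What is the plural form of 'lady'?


Apply rule: Change -y to -ies (consonant + y). 'lady' becomes 'ladies'.

ladies


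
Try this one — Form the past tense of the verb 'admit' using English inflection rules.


Apply rule: Double final consonant and add -ed. 'admit' becomes 'admitted'.

admitted
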